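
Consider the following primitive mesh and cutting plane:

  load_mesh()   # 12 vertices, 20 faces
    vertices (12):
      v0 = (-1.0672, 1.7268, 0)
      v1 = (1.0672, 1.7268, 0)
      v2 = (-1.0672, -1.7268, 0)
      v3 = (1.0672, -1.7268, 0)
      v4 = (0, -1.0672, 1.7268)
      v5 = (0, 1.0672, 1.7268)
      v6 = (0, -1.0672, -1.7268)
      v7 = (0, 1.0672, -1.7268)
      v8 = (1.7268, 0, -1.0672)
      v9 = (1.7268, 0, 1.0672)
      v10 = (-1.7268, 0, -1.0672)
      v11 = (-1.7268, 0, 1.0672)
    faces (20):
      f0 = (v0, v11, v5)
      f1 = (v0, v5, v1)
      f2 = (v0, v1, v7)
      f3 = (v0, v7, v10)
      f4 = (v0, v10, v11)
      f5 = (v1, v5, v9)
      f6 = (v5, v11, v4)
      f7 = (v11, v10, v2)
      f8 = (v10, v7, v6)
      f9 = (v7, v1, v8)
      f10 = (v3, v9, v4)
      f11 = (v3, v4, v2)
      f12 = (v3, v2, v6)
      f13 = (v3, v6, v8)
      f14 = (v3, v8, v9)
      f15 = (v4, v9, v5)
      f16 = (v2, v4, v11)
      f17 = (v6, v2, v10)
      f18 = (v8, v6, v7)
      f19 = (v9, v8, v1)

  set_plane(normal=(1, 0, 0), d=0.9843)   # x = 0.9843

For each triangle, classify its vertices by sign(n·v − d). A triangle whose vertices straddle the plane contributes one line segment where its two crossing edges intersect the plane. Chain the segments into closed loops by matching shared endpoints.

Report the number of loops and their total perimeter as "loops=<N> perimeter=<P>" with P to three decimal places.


Straddling triangles (10 of 20):
  (v0,v5,v1) [--+] → (0.9843, 1.67556, 0.134138)–(0.9843, 1.7268, 0)  len=0.1436
  (v0,v1,v7) [-+-] → (0.9843, 1.7268, 0)–(0.9843, 1.67556, -0.134138)  len=0.1436
  (v1,v5,v9) [+-+] → (0.9843, 1.67556, 0.134138)–(0.9843, 0.458881, 1.35082)  len=1.7206
  (v7,v1,v8) [-++] → (0.9843, 1.67556, -0.134138)–(0.9843, 0.458881, -1.35082)  len=1.7206
  (v3,v9,v4) [++-] → (0.9843, -0.458881, 1.35082)–(0.9843, -1.67556, 0.134138)  len=1.7206
  (v3,v4,v2) [+--] → (0.9843, -1.67556, 0.134138)–(0.9843, -1.7268, 0)  len=0.1436
  (v3,v2,v6) [+--] → (0.9843, -1.7268, 0)–(0.9843, -1.67556, -0.134138)  len=0.1436
  (v3,v6,v8) [+-+] → (0.9843, -1.67556, -0.134138)–(0.9843, -0.458881, -1.35082)  len=1.7206
  (v4,v9,v5) [-+-] → (0.9843, -0.458881, 1.35082)–(0.9843, 0.458881, 1.35082)  len=0.9178
  (v8,v6,v7) [+--] → (0.9843, -0.458881, -1.35082)–(0.9843, 0.458881, -1.35082)  len=0.9178

Chained into 1 loop(s):
  loop 1: 10 segments, perimeter = 9.2925
Total perimeter = 9.292

loops=1 perimeter=9.292


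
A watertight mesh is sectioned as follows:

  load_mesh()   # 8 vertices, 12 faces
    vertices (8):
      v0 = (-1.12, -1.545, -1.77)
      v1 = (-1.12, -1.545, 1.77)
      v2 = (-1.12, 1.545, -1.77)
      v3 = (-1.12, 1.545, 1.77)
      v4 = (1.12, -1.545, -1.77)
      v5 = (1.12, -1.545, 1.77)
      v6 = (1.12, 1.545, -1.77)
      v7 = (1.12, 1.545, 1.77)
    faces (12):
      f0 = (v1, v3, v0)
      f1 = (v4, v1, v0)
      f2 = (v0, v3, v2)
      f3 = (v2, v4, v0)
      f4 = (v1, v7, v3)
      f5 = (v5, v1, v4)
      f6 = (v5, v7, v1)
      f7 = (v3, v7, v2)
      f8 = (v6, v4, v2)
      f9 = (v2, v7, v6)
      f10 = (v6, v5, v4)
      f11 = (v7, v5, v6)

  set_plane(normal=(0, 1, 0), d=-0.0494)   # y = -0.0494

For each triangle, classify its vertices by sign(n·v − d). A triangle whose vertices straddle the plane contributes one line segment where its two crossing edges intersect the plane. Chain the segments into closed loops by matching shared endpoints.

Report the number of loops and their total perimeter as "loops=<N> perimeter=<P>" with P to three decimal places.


Straddling triangles (8 of 12):
  (v1,v3,v0) [-+-] → (-1.12, -0.0494, 1.77)–(-1.12, -0.0494, -0.0565942)  len=1.8266
  (v0,v3,v2) [-++] → (-1.12, -0.0494, -0.0565942)–(-1.12, -0.0494, -1.77)  len=1.7134
  (v2,v4,v0) [+--] → (0.035811, -0.0494, -1.77)–(-1.12, -0.0494, -1.77)  len=1.1558
  (v1,v7,v3) [-++] → (-0.035811, -0.0494, 1.77)–(-1.12, -0.0494, 1.77)  len=1.0842
  (v5,v7,v1) [-+-] → (1.12, -0.0494, 1.77)–(-0.035811, -0.0494, 1.77)  len=1.1558
  (v6,v4,v2) [+-+] → (1.12, -0.0494, -1.77)–(0.035811, -0.0494, -1.77)  len=1.0842
  (v6,v5,v4) [+--] → (1.12, -0.0494, 0.0565942)–(1.12, -0.0494, -1.77)  len=1.8266
  (v7,v5,v6) [+-+] → (1.12, -0.0494, 1.77)–(1.12, -0.0494, 0.0565942)  len=1.7134

Chained into 1 loop(s):
  loop 1: 8 segments, perimeter = 11.5600
Total perimeter = 11.560

loops=1 perimeter=11.560


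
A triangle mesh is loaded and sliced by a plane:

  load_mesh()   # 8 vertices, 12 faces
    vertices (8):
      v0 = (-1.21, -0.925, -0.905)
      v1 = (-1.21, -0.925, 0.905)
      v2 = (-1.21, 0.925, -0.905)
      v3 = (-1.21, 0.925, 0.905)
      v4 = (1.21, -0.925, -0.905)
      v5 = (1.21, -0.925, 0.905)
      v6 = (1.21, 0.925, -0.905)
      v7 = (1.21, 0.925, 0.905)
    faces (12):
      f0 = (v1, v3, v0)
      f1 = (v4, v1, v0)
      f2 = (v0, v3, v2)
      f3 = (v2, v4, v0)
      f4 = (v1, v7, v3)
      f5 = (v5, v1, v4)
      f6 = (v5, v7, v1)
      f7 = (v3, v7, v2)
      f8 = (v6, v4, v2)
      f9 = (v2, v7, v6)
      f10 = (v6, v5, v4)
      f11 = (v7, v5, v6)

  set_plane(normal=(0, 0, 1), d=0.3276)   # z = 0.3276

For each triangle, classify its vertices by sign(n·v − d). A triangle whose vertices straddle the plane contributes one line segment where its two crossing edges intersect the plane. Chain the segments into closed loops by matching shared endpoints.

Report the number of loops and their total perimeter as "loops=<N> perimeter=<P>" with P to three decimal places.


loops=1 perimeter=8.540

Straddling triangles (8 of 12):
  (v1,v3,v0) [++-] → (-1.21, 0.33484, 0.3276)–(-1.21, -0.925, 0.3276)  len=1.2598
  (v4,v1,v0) [-+-] → (-0.438007, -0.925, 0.3276)–(-1.21, -0.925, 0.3276)  len=0.7720
  (v0,v3,v2) [-+-] → (-1.21, 0.33484, 0.3276)–(-1.21, 0.925, 0.3276)  len=0.5902
  (v5,v1,v4) [++-] → (-0.438007, -0.925, 0.3276)–(1.21, -0.925, 0.3276)  len=1.6480
  (v3,v7,v2) [++-] → (0.438007, 0.925, 0.3276)–(-1.21, 0.925, 0.3276)  len=1.6480
  (v2,v7,v6) [-+-] → (0.438007, 0.925, 0.3276)–(1.21, 0.925, 0.3276)  len=0.7720
  (v6,v5,v4) [-+-] → (1.21, -0.33484, 0.3276)–(1.21, -0.925, 0.3276)  len=0.5902
  (v7,v5,v6) [++-] → (1.21, -0.33484, 0.3276)–(1.21, 0.925, 0.3276)  len=1.2598

Chained into 1 loop(s):
  loop 1: 8 segments, perimeter = 8.5400
Total perimeter = 8.540


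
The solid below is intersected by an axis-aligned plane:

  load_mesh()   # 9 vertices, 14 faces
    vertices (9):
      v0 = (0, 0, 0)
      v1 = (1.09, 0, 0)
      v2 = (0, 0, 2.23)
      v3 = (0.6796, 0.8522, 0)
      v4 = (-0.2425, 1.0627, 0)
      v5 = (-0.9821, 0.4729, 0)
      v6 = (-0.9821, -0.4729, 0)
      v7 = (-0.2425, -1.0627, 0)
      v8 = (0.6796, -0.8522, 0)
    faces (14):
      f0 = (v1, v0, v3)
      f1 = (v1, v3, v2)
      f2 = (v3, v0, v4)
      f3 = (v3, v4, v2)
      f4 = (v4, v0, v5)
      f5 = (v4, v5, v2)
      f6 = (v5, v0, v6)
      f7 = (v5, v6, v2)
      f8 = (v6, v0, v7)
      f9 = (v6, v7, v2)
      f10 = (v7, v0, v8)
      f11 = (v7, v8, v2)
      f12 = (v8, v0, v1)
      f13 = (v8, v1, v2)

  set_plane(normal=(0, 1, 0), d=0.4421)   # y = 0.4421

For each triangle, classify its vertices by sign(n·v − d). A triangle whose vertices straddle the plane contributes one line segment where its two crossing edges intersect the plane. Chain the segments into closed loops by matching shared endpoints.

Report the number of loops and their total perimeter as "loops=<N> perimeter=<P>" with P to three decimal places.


loops=1 perimeter=5.137

Straddling triangles (8 of 14):
  (v1,v0,v3) [--+] → (0.352559, 0.4421, 0)–(0.877095, 0.4421, 0)  len=0.5245
  (v1,v3,v2) [-+-] → (0.877095, 0.4421, 0)–(0.352559, 0.4421, 1.07313)  len=1.1945
  (v3,v0,v4) [+-+] → (0.352559, 0.4421, 0)–(-0.100884, 0.4421, 0)  len=0.4534
  (v3,v4,v2) [++-] → (-0.100884, 0.4421, 1.30228)–(0.352559, 0.4421, 1.07313)  len=0.5081
  (v4,v0,v5) [+-+] → (-0.100884, 0.4421, 0)–(-0.918136, 0.4421, 0)  len=0.8173
  (v4,v5,v2) [++-] → (-0.918136, 0.4421, 0.14524)–(-0.100884, 0.4421, 1.30228)  len=1.4166
  (v5,v0,v6) [+--] → (-0.918136, 0.4421, 0)–(-0.9821, 0.4421, 0)  len=0.0640
  (v5,v6,v2) [+--] → (-0.9821, 0.4421, 0)–(-0.918136, 0.4421, 0.14524)  len=0.1587

Chained into 1 loop(s):
  loop 1: 8 segments, perimeter = 5.1370
Total perimeter = 5.137


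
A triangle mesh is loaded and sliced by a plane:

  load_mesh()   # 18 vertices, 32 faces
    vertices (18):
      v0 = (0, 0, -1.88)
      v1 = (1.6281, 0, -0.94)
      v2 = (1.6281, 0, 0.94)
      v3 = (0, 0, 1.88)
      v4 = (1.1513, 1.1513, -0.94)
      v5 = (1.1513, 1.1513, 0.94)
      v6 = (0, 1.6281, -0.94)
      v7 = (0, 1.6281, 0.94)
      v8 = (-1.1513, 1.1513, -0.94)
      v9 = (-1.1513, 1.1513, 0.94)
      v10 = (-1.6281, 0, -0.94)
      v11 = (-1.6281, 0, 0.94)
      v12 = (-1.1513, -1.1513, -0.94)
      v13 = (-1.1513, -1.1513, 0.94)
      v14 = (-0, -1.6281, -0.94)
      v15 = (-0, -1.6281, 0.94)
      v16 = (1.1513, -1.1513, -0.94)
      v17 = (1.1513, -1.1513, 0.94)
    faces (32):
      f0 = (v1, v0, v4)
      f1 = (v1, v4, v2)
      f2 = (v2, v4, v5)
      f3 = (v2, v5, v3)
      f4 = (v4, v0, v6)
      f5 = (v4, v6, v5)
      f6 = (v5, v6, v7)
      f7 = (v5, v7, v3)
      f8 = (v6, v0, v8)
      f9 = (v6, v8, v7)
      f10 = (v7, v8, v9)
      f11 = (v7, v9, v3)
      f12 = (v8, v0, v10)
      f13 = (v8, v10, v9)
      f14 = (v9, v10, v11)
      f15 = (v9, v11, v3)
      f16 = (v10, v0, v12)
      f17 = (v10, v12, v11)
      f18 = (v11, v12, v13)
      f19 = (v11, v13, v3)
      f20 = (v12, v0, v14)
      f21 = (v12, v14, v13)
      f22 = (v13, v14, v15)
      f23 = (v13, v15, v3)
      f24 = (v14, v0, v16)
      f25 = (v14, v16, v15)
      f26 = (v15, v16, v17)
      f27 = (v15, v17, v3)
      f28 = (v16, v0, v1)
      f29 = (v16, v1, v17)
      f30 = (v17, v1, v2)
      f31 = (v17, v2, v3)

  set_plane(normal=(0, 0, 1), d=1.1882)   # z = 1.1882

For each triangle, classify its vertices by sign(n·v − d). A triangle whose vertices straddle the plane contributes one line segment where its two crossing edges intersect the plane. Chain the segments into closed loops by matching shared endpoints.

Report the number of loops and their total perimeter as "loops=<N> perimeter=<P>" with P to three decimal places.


Straddling triangles (8 of 32):
  (v2,v5,v3) [--+] → (0.847308, 0.847308, 1.1882)–(1.19821, 0, 1.1882)  len=0.9171
  (v5,v7,v3) [--+] → (0, 1.19821, 1.1882)–(0.847308, 0.847308, 1.1882)  len=0.9171
  (v7,v9,v3) [--+] → (-0.847308, 0.847308, 1.1882)–(0, 1.19821, 1.1882)  len=0.9171
  (v9,v11,v3) [--+] → (-1.19821, 0, 1.1882)–(-0.847308, 0.847308, 1.1882)  len=0.9171
  (v11,v13,v3) [--+] → (-0.847308, -0.847308, 1.1882)–(-1.19821, 0, 1.1882)  len=0.9171
  (v13,v15,v3) [--+] → (0, -1.19821, 1.1882)–(-0.847308, -0.847308, 1.1882)  len=0.9171
  (v15,v17,v3) [--+] → (0.847308, -0.847308, 1.1882)–(0, -1.19821, 1.1882)  len=0.9171
  (v17,v2,v3) [--+] → (1.19821, 0, 1.1882)–(0.847308, -0.847308, 1.1882)  len=0.9171

Chained into 1 loop(s):
  loop 1: 8 segments, perimeter = 7.3368
Total perimeter = 7.337

loops=1 perimeter=7.337


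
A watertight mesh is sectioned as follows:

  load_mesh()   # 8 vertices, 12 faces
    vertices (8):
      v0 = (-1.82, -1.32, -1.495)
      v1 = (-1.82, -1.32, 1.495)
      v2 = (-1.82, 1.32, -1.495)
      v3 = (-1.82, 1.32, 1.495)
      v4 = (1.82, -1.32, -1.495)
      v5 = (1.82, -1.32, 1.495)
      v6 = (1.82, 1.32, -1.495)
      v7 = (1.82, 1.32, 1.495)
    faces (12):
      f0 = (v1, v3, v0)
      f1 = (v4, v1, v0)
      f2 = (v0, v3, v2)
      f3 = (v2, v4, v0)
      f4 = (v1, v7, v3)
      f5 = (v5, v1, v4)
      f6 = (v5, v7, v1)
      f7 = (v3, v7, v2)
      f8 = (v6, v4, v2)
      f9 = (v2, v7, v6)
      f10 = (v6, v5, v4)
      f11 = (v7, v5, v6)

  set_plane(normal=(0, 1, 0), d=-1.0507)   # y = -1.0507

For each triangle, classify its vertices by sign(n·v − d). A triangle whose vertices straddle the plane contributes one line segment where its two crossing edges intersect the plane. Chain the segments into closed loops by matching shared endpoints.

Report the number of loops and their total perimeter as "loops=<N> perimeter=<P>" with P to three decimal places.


Straddling triangles (8 of 12):
  (v1,v3,v0) [-+-] → (-1.82, -1.0507, 1.495)–(-1.82, -1.0507, -1.19)  len=2.6850
  (v0,v3,v2) [-++] → (-1.82, -1.0507, -1.19)–(-1.82, -1.0507, -1.495)  len=0.3050
  (v2,v4,v0) [+--] → (1.44869, -1.0507, -1.495)–(-1.82, -1.0507, -1.495)  len=3.2687
  (v1,v7,v3) [-++] → (-1.44869, -1.0507, 1.495)–(-1.82, -1.0507, 1.495)  len=0.3713
  (v5,v7,v1) [-+-] → (1.82, -1.0507, 1.495)–(-1.44869, -1.0507, 1.495)  len=3.2687
  (v6,v4,v2) [+-+] → (1.82, -1.0507, -1.495)–(1.44869, -1.0507, -1.495)  len=0.3713
  (v6,v5,v4) [+--] → (1.82, -1.0507, 1.19)–(1.82, -1.0507, -1.495)  len=2.6850
  (v7,v5,v6) [+-+] → (1.82, -1.0507, 1.495)–(1.82, -1.0507, 1.19)  len=0.3050

Chained into 1 loop(s):
  loop 1: 8 segments, perimeter = 13.2600
Total perimeter = 13.260

loops=1 perimeter=13.260


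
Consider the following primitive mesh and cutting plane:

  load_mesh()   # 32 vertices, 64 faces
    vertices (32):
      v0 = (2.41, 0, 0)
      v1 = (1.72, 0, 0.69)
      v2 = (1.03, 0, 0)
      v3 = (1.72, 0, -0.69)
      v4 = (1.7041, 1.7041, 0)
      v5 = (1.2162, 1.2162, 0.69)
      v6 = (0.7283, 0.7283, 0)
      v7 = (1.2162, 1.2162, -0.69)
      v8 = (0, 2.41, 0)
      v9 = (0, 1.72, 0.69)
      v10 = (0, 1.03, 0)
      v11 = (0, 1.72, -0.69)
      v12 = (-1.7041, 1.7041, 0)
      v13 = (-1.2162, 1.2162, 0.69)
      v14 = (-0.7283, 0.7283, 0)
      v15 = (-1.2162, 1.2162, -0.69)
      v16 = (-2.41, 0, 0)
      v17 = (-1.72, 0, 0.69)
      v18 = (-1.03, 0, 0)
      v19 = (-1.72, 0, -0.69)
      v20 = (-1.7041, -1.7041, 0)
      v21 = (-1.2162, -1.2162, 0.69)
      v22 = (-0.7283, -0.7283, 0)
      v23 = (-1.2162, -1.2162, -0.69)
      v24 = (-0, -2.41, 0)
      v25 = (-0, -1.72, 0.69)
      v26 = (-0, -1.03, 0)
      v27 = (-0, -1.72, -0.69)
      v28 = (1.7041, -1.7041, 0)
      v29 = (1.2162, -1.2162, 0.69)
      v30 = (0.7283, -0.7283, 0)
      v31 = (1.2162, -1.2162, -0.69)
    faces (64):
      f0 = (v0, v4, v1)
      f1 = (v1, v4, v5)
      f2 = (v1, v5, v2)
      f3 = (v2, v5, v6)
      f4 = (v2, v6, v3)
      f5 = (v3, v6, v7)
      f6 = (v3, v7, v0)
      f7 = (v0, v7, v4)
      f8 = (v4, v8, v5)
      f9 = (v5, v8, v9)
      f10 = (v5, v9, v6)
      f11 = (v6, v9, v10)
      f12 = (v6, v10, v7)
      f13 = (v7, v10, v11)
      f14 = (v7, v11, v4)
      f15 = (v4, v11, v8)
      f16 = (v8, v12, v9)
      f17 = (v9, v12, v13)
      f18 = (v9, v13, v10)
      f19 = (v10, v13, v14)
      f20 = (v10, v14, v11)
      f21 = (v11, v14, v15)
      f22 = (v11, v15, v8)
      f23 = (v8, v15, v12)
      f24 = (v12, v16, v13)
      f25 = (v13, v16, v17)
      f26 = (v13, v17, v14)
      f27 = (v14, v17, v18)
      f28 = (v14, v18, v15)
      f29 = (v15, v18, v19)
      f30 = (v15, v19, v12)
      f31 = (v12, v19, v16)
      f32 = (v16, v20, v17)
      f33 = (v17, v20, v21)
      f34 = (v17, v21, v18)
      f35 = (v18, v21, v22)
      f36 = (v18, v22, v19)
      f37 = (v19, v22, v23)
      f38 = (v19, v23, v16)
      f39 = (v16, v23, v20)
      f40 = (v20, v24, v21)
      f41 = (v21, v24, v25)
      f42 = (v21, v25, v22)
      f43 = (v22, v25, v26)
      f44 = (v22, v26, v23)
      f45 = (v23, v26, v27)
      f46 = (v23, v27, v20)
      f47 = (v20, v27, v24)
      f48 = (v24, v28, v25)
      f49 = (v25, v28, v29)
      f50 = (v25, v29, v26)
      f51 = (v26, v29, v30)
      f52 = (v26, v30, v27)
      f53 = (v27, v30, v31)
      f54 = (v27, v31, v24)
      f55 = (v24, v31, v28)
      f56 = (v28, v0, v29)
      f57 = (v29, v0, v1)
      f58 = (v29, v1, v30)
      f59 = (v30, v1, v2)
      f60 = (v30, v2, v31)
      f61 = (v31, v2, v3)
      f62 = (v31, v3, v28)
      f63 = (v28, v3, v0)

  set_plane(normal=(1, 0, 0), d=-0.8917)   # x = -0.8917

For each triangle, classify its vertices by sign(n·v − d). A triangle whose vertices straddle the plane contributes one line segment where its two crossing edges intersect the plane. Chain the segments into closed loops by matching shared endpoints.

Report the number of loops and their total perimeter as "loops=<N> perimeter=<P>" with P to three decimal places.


Straddling triangles (20 of 64):
  (v8,v12,v9) [+-+] → (-0.8917, 2.04063, 0)–(-0.8917, 1.71168, 0.328945)  len=0.4652
  (v9,v12,v13) [+--] → (-0.8917, 1.71168, 0.328945)–(-0.8917, 1.35062, 0.69)  len=0.5106
  (v9,v13,v10) [+-+] → (-0.8917, 1.35062, 0.69)–(-0.8917, 1.16652, 0.505898)  len=0.2604
  (v10,v13,v14) [+-+] → (-0.8917, 1.16652, 0.505898)–(-0.8917, 0.8917, 0.231084)  len=0.3886
  (v11,v14,v15) [++-] → (-0.8917, 0.8917, -0.231084)–(-0.8917, 1.35062, -0.69)  len=0.6490
  (v11,v15,v8) [+-+] → (-0.8917, 1.35062, -0.69)–(-0.8917, 1.53472, -0.505898)  len=0.2604
  (v8,v15,v12) [+--] → (-0.8917, 1.53472, -0.505898)–(-0.8917, 2.04063, 0)  len=0.7155
  (v13,v17,v14) [--+] → (-0.8917, 0.6083, 0.11369)–(-0.8917, 0.8917, 0.231084)  len=0.3068
  (v14,v17,v18) [+--] → (-0.8917, 0.6083, 0.11369)–(-0.8917, 0.333854, 0)  len=0.2971
  (v14,v18,v15) [+--] → (-0.8917, 0.333854, 0)–(-0.8917, 0.8917, -0.231084)  len=0.6038
  (v18,v21,v22) [--+] → (-0.8917, -0.8917, 0.231084)–(-0.8917, -0.333854, 0)  len=0.6038
  (v18,v22,v19) [-+-] → (-0.8917, -0.333854, 0)–(-0.8917, -0.6083, -0.11369)  len=0.2971
  (v19,v22,v23) [-+-] → (-0.8917, -0.6083, -0.11369)–(-0.8917, -0.8917, -0.231084)  len=0.3068
  (v20,v24,v21) [-+-] → (-0.8917, -2.04063, 0)–(-0.8917, -1.53472, 0.505898)  len=0.7155
  (v21,v24,v25) [-++] → (-0.8917, -1.53472, 0.505898)–(-0.8917, -1.35062, 0.69)  len=0.2604
  (v21,v25,v22) [-++] → (-0.8917, -1.35062, 0.69)–(-0.8917, -0.8917, 0.231084)  len=0.6490
  (v22,v26,v23) [++-] → (-0.8917, -1.16652, -0.505898)–(-0.8917, -0.8917, -0.231084)  len=0.3886
  (v23,v26,v27) [-++] → (-0.8917, -1.16652, -0.505898)–(-0.8917, -1.35062, -0.69)  len=0.2604
  (v23,v27,v20) [-+-] → (-0.8917, -1.35062, -0.69)–(-0.8917, -1.71168, -0.328945)  len=0.5106
  (v20,v27,v24) [-++] → (-0.8917, -1.71168, -0.328945)–(-0.8917, -2.04063, 0)  len=0.4652

Chained into 2 loop(s):
  loop 1: 10 segments, perimeter = 4.4573
  loop 2: 10 segments, perimeter = 4.4573
Total perimeter = 8.915

loops=2 perimeter=8.915


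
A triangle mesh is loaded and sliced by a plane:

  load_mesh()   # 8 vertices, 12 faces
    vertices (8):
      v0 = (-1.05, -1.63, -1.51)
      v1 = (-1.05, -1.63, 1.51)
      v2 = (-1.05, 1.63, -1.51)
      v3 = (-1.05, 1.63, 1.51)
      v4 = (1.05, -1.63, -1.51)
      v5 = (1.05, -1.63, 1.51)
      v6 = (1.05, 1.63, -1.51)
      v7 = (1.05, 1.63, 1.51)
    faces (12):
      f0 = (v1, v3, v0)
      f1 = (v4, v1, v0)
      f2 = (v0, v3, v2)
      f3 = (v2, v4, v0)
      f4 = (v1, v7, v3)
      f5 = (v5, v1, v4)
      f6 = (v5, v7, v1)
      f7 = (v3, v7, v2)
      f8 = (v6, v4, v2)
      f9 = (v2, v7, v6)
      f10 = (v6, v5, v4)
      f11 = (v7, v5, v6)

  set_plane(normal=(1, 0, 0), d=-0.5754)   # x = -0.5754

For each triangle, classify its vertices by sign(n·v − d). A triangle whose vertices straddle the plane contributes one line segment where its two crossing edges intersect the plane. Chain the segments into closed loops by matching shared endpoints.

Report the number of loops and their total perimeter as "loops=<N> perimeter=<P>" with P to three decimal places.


Straddling triangles (8 of 12):
  (v4,v1,v0) [+--] → (-0.5754, -1.63, 0.82748)–(-0.5754, -1.63, -1.51)  len=2.3375
  (v2,v4,v0) [-+-] → (-0.5754, 0.89324, -1.51)–(-0.5754, -1.63, -1.51)  len=2.5232
  (v1,v7,v3) [-+-] → (-0.5754, -0.89324, 1.51)–(-0.5754, 1.63, 1.51)  len=2.5232
  (v5,v1,v4) [+-+] → (-0.5754, -1.63, 1.51)–(-0.5754, -1.63, 0.82748)  len=0.6825
  (v5,v7,v1) [++-] → (-0.5754, -0.89324, 1.51)–(-0.5754, -1.63, 1.51)  len=0.7368
  (v3,v7,v2) [-+-] → (-0.5754, 1.63, 1.51)–(-0.5754, 1.63, -0.82748)  len=2.3375
  (v6,v4,v2) [++-] → (-0.5754, 0.89324, -1.51)–(-0.5754, 1.63, -1.51)  len=0.7368
  (v2,v7,v6) [-++] → (-0.5754, 1.63, -0.82748)–(-0.5754, 1.63, -1.51)  len=0.6825

Chained into 1 loop(s):
  loop 1: 8 segments, perimeter = 12.5600
Total perimeter = 12.560

loops=1 perimeter=12.560


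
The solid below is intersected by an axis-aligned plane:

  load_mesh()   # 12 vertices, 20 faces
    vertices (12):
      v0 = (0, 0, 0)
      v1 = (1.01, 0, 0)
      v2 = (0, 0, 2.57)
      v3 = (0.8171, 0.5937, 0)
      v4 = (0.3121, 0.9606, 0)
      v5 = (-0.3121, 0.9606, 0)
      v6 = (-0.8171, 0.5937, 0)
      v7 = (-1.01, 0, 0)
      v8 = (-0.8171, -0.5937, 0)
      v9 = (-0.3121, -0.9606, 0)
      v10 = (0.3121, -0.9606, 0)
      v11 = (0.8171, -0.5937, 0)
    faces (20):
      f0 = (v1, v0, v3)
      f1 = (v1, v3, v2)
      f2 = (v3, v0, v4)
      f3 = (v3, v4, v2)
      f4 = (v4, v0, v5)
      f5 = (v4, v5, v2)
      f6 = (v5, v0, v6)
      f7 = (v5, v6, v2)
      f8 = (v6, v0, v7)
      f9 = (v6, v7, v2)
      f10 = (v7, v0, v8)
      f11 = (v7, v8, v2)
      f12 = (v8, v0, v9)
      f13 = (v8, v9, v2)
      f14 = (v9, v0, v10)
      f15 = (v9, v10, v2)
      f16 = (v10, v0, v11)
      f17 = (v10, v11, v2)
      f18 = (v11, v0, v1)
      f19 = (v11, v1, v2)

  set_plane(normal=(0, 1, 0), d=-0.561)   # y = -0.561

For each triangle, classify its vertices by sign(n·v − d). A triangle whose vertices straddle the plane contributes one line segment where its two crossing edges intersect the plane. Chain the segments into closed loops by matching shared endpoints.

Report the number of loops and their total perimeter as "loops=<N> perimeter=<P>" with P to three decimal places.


loops=1 perimeter=4.523

Straddling triangles (10 of 20):
  (v7,v0,v8) [++-] → (-0.772096, -0.561, 0)–(-0.827725, -0.561, 0)  len=0.0556
  (v7,v8,v2) [+-+] → (-0.827725, -0.561, 0)–(-0.772096, -0.561, 0.141551)  len=0.1521
  (v8,v0,v9) [-+-] → (-0.772096, -0.561, 0)–(-0.18227, -0.561, 0)  len=0.5898
  (v8,v9,v2) [--+] → (-0.18227, -0.561, 1.06909)–(-0.772096, -0.561, 0.141551)  len=1.0992
  (v9,v0,v10) [-+-] → (-0.18227, -0.561, 0)–(0.18227, -0.561, 0)  len=0.3645
  (v9,v10,v2) [--+] → (0.18227, -0.561, 1.06909)–(-0.18227, -0.561, 1.06909)  len=0.3645
  (v10,v0,v11) [-+-] → (0.18227, -0.561, 0)–(0.772096, -0.561, 0)  len=0.5898
  (v10,v11,v2) [--+] → (0.772096, -0.561, 0.141551)–(0.18227, -0.561, 1.06909)  len=1.0992
  (v11,v0,v1) [-++] → (0.772096, -0.561, 0)–(0.827725, -0.561, 0)  len=0.0556
  (v11,v1,v2) [-++] → (0.827725, -0.561, 0)–(0.772096, -0.561, 0.141551)  len=0.1521

Chained into 1 loop(s):
  loop 1: 10 segments, perimeter = 4.5226
Total perimeter = 4.523


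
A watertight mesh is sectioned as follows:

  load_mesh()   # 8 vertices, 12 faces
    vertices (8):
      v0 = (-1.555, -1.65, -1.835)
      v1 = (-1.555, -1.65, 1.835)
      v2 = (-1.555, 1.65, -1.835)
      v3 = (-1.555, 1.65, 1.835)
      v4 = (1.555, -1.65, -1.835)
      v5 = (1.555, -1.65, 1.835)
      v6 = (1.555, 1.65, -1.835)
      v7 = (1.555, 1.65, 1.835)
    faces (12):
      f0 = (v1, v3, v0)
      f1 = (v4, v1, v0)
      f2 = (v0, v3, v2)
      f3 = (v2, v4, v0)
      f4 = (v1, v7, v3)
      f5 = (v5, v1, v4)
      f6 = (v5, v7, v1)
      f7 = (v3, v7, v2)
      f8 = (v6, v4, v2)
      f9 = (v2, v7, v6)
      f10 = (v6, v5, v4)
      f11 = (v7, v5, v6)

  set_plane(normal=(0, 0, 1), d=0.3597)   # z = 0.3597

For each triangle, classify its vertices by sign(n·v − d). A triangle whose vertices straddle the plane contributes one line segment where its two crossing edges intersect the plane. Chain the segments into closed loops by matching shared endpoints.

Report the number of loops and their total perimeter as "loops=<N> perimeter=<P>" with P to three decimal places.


loops=1 perimeter=12.820

Straddling triangles (8 of 12):
  (v1,v3,v0) [++-] → (-1.555, 0.323436, 0.3597)–(-1.555, -1.65, 0.3597)  len=1.9734
  (v4,v1,v0) [-+-] → (-0.304814, -1.65, 0.3597)–(-1.555, -1.65, 0.3597)  len=1.2502
  (v0,v3,v2) [-+-] → (-1.555, 0.323436, 0.3597)–(-1.555, 1.65, 0.3597)  len=1.3266
  (v5,v1,v4) [++-] → (-0.304814, -1.65, 0.3597)–(1.555, -1.65, 0.3597)  len=1.8598
  (v3,v7,v2) [++-] → (0.304814, 1.65, 0.3597)–(-1.555, 1.65, 0.3597)  len=1.8598
  (v2,v7,v6) [-+-] → (0.304814, 1.65, 0.3597)–(1.555, 1.65, 0.3597)  len=1.2502
  (v6,v5,v4) [-+-] → (1.555, -0.323436, 0.3597)–(1.555, -1.65, 0.3597)  len=1.3266
  (v7,v5,v6) [++-] → (1.555, -0.323436, 0.3597)–(1.555, 1.65, 0.3597)  len=1.9734

Chained into 1 loop(s):
  loop 1: 8 segments, perimeter = 12.8200
Total perimeter = 12.820


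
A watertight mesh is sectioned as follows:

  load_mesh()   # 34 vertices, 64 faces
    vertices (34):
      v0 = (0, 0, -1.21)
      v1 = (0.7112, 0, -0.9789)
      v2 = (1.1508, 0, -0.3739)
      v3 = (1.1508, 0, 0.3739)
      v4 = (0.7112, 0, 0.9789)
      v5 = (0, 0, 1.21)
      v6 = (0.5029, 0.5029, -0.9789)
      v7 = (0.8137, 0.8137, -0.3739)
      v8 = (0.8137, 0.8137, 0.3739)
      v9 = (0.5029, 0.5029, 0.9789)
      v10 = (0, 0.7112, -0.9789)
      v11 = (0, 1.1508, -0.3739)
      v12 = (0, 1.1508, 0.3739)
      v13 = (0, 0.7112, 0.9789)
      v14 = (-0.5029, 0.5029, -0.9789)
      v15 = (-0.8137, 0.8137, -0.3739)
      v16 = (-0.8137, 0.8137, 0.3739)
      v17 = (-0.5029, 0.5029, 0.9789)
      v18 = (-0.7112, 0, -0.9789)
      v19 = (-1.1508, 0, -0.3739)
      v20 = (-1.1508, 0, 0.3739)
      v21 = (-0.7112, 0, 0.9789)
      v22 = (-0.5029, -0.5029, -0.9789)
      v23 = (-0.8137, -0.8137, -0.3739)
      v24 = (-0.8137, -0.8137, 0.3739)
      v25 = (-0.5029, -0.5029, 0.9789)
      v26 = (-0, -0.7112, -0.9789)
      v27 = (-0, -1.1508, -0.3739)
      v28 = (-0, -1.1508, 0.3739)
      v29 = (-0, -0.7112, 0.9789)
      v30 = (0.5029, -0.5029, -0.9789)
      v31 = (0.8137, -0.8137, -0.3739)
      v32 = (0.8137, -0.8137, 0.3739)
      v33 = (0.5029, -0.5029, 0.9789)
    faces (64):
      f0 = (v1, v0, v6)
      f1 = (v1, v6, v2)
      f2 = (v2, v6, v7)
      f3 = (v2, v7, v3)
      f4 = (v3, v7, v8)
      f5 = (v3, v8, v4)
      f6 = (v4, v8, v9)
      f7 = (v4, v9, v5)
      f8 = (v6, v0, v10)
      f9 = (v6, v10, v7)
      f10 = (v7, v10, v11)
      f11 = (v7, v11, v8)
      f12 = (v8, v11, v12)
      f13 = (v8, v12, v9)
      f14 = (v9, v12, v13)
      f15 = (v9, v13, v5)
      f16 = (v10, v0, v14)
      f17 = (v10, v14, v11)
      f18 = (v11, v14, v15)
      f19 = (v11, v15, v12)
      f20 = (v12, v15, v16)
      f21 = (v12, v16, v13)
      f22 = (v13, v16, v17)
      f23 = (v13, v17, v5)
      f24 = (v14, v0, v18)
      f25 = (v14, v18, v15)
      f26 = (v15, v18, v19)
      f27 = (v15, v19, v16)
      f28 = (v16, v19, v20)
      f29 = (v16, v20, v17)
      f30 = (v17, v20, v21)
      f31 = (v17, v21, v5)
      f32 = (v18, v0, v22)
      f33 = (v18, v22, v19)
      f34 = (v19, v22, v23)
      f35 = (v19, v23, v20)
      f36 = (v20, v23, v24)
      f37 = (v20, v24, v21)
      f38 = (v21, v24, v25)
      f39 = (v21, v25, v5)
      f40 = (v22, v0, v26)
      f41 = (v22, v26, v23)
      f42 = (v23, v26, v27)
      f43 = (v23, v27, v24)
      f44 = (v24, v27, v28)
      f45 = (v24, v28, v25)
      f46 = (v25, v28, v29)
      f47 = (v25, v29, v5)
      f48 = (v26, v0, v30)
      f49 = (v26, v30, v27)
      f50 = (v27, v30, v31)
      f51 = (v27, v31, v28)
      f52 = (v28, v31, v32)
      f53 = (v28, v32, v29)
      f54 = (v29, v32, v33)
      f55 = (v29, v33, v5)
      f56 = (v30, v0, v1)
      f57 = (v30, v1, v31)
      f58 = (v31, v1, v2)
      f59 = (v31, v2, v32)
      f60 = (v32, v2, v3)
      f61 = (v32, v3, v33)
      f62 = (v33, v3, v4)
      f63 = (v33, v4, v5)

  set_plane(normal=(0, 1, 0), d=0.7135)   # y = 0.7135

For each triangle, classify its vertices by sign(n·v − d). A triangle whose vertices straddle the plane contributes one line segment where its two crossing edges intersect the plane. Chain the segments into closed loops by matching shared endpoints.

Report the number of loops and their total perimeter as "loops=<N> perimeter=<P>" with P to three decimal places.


loops=1 perimeter=5.745

Straddling triangles (18 of 64):
  (v2,v6,v7) [--+] → (0.7135, 0.7135, -0.568948)–(0.855211, 0.7135, -0.3739)  len=0.2411
  (v2,v7,v3) [-+-] → (0.855211, 0.7135, -0.3739)–(0.855211, 0.7135, -0.281815)  len=0.0921
  (v3,v7,v8) [-++] → (0.855211, 0.7135, -0.281815)–(0.855211, 0.7135, 0.3739)  len=0.6557
  (v3,v8,v4) [-+-] → (0.855211, 0.7135, 0.3739)–(0.801078, 0.7135, 0.4484)  len=0.0921
  (v4,v8,v9) [-+-] → (0.801078, 0.7135, 0.4484)–(0.7135, 0.7135, 0.568948)  len=0.1490
  (v6,v10,v7) [--+] → (0.0182586, 0.7135, -0.965324)–(0.7135, 0.7135, -0.568948)  len=0.8003
  (v7,v10,v11) [+-+] → (0.0182586, 0.7135, -0.965324)–(0, 0.7135, -0.975735)  len=0.0210
  (v8,v12,v9) [++-] → (0.339432, 0.7135, 0.782245)–(0.7135, 0.7135, 0.568948)  len=0.4306
  (v9,v12,v13) [-+-] → (0.339432, 0.7135, 0.782245)–(0, 0.7135, 0.975735)  len=0.3907
  (v10,v14,v11) [--+] → (-0.339432, 0.7135, -0.782245)–(0, 0.7135, -0.975735)  len=0.3907
  (v11,v14,v15) [+-+] → (-0.339432, 0.7135, -0.782245)–(-0.7135, 0.7135, -0.568948)  len=0.4306
  (v12,v16,v13) [++-] → (-0.0182586, 0.7135, 0.965324)–(0, 0.7135, 0.975735)  len=0.0210
  (v13,v16,v17) [-+-] → (-0.0182586, 0.7135, 0.965324)–(-0.7135, 0.7135, 0.568948)  len=0.8003
  (v14,v18,v15) [--+] → (-0.801078, 0.7135, -0.4484)–(-0.7135, 0.7135, -0.568948)  len=0.1490
  (v15,v18,v19) [+--] → (-0.801078, 0.7135, -0.4484)–(-0.855211, 0.7135, -0.3739)  len=0.0921
  (v15,v19,v16) [+-+] → (-0.855211, 0.7135, -0.3739)–(-0.855211, 0.7135, 0.281815)  len=0.6557
  (v16,v19,v20) [+--] → (-0.855211, 0.7135, 0.281815)–(-0.855211, 0.7135, 0.3739)  len=0.0921
  (v16,v20,v17) [+--] → (-0.855211, 0.7135, 0.3739)–(-0.7135, 0.7135, 0.568948)  len=0.2411

Chained into 1 loop(s):
  loop 1: 18 segments, perimeter = 5.7452
Total perimeter = 5.745


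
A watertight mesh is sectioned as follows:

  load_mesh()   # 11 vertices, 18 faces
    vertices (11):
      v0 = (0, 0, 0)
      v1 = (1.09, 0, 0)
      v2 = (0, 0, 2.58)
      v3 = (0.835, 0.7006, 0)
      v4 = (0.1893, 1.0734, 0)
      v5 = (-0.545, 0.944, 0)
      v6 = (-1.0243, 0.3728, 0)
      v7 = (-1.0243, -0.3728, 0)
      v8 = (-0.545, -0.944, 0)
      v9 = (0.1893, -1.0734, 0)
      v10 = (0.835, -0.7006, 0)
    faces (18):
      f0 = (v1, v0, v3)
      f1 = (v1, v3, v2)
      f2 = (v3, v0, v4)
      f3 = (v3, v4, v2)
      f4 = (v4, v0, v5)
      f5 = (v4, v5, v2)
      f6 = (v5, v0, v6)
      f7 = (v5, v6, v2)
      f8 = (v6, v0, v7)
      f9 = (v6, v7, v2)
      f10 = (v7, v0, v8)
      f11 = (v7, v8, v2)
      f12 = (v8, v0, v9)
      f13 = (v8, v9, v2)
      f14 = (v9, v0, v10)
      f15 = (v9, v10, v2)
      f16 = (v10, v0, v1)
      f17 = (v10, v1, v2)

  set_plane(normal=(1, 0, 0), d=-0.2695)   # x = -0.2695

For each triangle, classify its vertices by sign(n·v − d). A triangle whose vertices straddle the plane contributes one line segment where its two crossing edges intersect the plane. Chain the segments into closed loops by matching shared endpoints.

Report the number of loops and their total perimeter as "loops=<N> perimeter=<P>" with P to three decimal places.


Straddling triangles (10 of 18):
  (v4,v0,v5) [++-] → (-0.2695, 0.466804, 0)–(-0.2695, 0.992549, 0)  len=0.5257
  (v4,v5,v2) [+-+] → (-0.2695, 0.992549, 0)–(-0.2695, 0.466804, 1.3042)  len=1.4062
  (v5,v0,v6) [-+-] → (-0.2695, 0.466804, 0)–(-0.2695, 0.0980861, 0)  len=0.3687
  (v5,v6,v2) [--+] → (-0.2695, 0.0980861, 1.90119)–(-0.2695, 0.466804, 1.3042)  len=0.7017
  (v6,v0,v7) [-+-] → (-0.2695, 0.0980861, 0)–(-0.2695, -0.0980861, 0)  len=0.1962
  (v6,v7,v2) [--+] → (-0.2695, -0.0980861, 1.90119)–(-0.2695, 0.0980861, 1.90119)  len=0.1962
  (v7,v0,v8) [-+-] → (-0.2695, -0.0980861, 0)–(-0.2695, -0.466804, 0)  len=0.3687
  (v7,v8,v2) [--+] → (-0.2695, -0.466804, 1.3042)–(-0.2695, -0.0980861, 1.90119)  len=0.7017
  (v8,v0,v9) [-++] → (-0.2695, -0.466804, 0)–(-0.2695, -0.992549, 0)  len=0.5257
  (v8,v9,v2) [-++] → (-0.2695, -0.992549, 0)–(-0.2695, -0.466804, 1.3042)  len=1.4062

Chained into 1 loop(s):
  loop 1: 10 segments, perimeter = 6.3970
Total perimeter = 6.397

loops=1 perimeter=6.397


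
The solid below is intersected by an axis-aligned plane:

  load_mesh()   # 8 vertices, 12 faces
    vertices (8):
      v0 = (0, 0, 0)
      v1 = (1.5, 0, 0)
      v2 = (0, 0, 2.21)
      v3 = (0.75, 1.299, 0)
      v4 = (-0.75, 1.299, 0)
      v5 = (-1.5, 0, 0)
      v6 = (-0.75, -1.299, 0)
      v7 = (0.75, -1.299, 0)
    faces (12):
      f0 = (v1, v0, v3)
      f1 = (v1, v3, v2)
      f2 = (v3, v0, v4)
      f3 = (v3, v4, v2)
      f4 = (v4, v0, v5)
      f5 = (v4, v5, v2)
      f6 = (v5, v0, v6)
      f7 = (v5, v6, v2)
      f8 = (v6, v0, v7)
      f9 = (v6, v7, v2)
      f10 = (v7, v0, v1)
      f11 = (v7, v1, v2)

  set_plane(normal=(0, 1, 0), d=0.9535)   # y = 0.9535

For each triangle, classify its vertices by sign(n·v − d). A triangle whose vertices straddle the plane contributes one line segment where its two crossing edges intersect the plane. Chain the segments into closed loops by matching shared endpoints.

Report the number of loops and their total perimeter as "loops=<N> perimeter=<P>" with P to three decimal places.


loops=1 perimeter=4.421

Straddling triangles (6 of 12):
  (v1,v0,v3) [--+] → (0.55052, 0.9535, 0)–(0.94948, 0.9535, 0)  len=0.3990
  (v1,v3,v2) [-+-] → (0.94948, 0.9535, 0)–(0.55052, 0.9535, 0.587802)  len=0.7104
  (v3,v0,v4) [+-+] → (0.55052, 0.9535, 0)–(-0.55052, 0.9535, 0)  len=1.1010
  (v3,v4,v2) [++-] → (-0.55052, 0.9535, 0.587802)–(0.55052, 0.9535, 0.587802)  len=1.1010
  (v4,v0,v5) [+--] → (-0.55052, 0.9535, 0)–(-0.94948, 0.9535, 0)  len=0.3990
  (v4,v5,v2) [+--] → (-0.94948, 0.9535, 0)–(-0.55052, 0.9535, 0.587802)  len=0.7104

Chained into 1 loop(s):
  loop 1: 6 segments, perimeter = 4.4208
Total perimeter = 4.421


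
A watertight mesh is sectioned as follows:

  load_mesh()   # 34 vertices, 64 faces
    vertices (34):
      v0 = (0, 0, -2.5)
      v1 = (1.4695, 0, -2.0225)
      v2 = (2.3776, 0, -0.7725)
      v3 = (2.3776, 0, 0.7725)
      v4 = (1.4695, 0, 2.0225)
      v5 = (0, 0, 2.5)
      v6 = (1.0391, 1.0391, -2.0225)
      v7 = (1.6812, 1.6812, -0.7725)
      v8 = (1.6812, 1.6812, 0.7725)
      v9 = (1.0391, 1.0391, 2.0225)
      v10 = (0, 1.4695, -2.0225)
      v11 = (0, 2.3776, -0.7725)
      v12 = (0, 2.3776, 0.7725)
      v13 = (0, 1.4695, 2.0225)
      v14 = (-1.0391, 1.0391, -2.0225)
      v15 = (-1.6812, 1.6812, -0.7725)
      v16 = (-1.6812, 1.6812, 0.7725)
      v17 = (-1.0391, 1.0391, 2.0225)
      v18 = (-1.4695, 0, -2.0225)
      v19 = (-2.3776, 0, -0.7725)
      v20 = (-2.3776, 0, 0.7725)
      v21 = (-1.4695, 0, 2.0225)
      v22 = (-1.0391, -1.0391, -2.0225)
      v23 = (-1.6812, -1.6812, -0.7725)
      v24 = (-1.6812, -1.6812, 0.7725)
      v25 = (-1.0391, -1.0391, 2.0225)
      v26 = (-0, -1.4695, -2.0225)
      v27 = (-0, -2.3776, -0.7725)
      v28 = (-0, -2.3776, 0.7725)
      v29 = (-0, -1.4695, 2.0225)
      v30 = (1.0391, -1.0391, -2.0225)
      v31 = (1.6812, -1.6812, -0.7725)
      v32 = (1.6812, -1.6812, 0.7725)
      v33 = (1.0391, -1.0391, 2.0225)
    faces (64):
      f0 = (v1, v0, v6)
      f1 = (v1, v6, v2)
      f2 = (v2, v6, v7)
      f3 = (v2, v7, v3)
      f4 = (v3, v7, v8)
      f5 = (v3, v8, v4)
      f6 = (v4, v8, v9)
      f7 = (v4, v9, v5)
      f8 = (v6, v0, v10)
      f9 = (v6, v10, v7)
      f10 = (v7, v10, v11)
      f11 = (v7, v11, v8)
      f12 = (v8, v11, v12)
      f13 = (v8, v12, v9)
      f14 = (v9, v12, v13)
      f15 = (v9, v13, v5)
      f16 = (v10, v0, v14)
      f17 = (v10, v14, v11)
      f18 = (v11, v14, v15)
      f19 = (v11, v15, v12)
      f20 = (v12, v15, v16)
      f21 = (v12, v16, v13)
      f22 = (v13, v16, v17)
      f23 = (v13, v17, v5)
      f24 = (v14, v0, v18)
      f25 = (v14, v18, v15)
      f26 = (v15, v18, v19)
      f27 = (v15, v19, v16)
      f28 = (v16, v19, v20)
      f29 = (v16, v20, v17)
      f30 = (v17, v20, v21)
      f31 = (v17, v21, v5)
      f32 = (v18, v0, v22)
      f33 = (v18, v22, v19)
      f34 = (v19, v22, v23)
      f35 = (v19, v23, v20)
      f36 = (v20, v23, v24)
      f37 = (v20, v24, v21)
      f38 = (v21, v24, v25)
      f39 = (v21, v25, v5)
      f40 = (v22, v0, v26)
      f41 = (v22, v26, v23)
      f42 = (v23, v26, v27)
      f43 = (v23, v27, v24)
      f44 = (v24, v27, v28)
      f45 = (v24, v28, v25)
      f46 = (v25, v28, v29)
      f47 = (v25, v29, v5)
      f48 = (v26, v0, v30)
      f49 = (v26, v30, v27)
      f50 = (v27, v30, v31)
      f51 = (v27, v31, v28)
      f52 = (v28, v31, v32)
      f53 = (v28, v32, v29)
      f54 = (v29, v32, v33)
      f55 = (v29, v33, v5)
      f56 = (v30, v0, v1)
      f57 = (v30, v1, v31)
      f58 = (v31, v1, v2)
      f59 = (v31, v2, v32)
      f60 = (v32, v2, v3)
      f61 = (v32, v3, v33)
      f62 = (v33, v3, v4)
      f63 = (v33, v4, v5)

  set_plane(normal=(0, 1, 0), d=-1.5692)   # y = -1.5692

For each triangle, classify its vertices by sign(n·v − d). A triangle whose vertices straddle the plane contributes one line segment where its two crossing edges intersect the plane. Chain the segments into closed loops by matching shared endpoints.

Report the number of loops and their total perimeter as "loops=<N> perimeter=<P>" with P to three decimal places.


Straddling triangles (18 of 64):
  (v19,v22,v23) [++-] → (-1.5692, -1.5692, -0.990535)–(-1.72759, -1.5692, -0.7725)  len=0.2695
  (v19,v23,v20) [+-+] → (-1.72759, -1.5692, -0.7725)–(-1.72759, -1.5692, -0.669574)  len=0.1029
  (v20,v23,v24) [+--] → (-1.72759, -1.5692, -0.669574)–(-1.72759, -1.5692, 0.7725)  len=1.4421
  (v20,v24,v21) [+-+] → (-1.72759, -1.5692, 0.7725)–(-1.6671, -1.5692, 0.855774)  len=0.1029
  (v21,v24,v25) [+-+] → (-1.6671, -1.5692, 0.855774)–(-1.5692, -1.5692, 0.990535)  len=0.1666
  (v22,v26,v23) [++-] → (-0.79176, -1.5692, -1.43381)–(-1.5692, -1.5692, -0.990535)  len=0.8949
  (v23,v26,v27) [-+-] → (-0.79176, -1.5692, -1.43381)–(0, -1.5692, -1.88526)  len=0.9114
  (v24,v28,v25) [--+] → (-0.627574, -1.5692, 1.52745)–(-1.5692, -1.5692, 0.990535)  len=1.0839
  (v25,v28,v29) [+-+] → (-0.627574, -1.5692, 1.52745)–(0, -1.5692, 1.88526)  len=0.7224
  (v26,v30,v27) [++-] → (0.627574, -1.5692, -1.52745)–(0, -1.5692, -1.88526)  len=0.7224
  (v27,v30,v31) [-+-] → (0.627574, -1.5692, -1.52745)–(1.5692, -1.5692, -0.990535)  len=1.0839
  (v28,v32,v29) [--+] → (0.79176, -1.5692, 1.43381)–(0, -1.5692, 1.88526)  len=0.9114
  (v29,v32,v33) [+-+] → (0.79176, -1.5692, 1.43381)–(1.5692, -1.5692, 0.990535)  len=0.8949
  (v30,v1,v31) [++-] → (1.6671, -1.5692, -0.855774)–(1.5692, -1.5692, -0.990535)  len=0.1666
  (v31,v1,v2) [-++] → (1.6671, -1.5692, -0.855774)–(1.72759, -1.5692, -0.7725)  len=0.1029
  (v31,v2,v32) [-+-] → (1.72759, -1.5692, -0.7725)–(1.72759, -1.5692, 0.669574)  len=1.4421
  (v32,v2,v3) [-++] → (1.72759, -1.5692, 0.669574)–(1.72759, -1.5692, 0.7725)  len=0.1029
  (v32,v3,v33) [-++] → (1.72759, -1.5692, 0.7725)–(1.5692, -1.5692, 0.990535)  len=0.2695

Chained into 1 loop(s):
  loop 1: 18 segments, perimeter = 11.3934
Total perimeter = 11.393

loops=1 perimeter=11.393


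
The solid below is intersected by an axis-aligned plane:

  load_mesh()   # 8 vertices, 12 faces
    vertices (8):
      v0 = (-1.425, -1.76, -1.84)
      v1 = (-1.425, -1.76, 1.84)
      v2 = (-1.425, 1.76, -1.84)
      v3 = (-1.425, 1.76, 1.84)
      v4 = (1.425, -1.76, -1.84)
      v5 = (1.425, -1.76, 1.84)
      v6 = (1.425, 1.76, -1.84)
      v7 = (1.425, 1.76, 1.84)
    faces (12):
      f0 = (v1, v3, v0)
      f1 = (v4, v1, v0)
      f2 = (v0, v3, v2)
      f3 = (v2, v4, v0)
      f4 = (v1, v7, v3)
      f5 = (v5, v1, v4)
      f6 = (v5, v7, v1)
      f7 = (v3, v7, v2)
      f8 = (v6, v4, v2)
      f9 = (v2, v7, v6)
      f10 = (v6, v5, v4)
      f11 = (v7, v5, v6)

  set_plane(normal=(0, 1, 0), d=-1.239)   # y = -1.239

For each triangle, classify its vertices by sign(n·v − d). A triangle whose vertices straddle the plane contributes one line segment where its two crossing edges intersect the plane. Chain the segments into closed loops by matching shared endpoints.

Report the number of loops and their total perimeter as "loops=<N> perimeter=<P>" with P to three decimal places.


loops=1 perimeter=13.060

Straddling triangles (8 of 12):
  (v1,v3,v0) [-+-] → (-1.425, -1.239, 1.84)–(-1.425, -1.239, -1.29532)  len=3.1353
  (v0,v3,v2) [-++] → (-1.425, -1.239, -1.29532)–(-1.425, -1.239, -1.84)  len=0.5447
  (v2,v4,v0) [+--] → (1.00317, -1.239, -1.84)–(-1.425, -1.239, -1.84)  len=2.4282
  (v1,v7,v3) [-++] → (-1.00317, -1.239, 1.84)–(-1.425, -1.239, 1.84)  len=0.4218
  (v5,v7,v1) [-+-] → (1.425, -1.239, 1.84)–(-1.00317, -1.239, 1.84)  len=2.4282
  (v6,v4,v2) [+-+] → (1.425, -1.239, -1.84)–(1.00317, -1.239, -1.84)  len=0.4218
  (v6,v5,v4) [+--] → (1.425, -1.239, 1.29532)–(1.425, -1.239, -1.84)  len=3.1353
  (v7,v5,v6) [+-+] → (1.425, -1.239, 1.84)–(1.425, -1.239, 1.29532)  len=0.5447

Chained into 1 loop(s):
  loop 1: 8 segments, perimeter = 13.0600
Total perimeter = 13.060
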